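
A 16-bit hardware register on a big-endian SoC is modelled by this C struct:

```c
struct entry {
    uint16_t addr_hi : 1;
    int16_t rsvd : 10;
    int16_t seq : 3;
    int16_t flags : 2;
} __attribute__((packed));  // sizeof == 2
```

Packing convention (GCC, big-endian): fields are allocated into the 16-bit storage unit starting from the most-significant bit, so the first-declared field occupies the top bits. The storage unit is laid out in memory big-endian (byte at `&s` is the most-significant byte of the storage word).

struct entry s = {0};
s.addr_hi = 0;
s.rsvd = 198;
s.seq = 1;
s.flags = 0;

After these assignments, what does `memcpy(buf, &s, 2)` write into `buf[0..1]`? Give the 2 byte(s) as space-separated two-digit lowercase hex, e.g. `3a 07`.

18 c4

addr_hi:1 = 0 → 0x0 << 15 → word 0x0000
rsvd:10 = 198 → 0xc6 << 5 → word 0x18c0
seq:3 = 1 → 0x1 << 2 → word 0x18c4
flags:2 = 0 → 0x0 << 0 → word 0x18c4
word = 0x18c4 → big-endian bytes:
  [0]=0x18  [1]=0xc4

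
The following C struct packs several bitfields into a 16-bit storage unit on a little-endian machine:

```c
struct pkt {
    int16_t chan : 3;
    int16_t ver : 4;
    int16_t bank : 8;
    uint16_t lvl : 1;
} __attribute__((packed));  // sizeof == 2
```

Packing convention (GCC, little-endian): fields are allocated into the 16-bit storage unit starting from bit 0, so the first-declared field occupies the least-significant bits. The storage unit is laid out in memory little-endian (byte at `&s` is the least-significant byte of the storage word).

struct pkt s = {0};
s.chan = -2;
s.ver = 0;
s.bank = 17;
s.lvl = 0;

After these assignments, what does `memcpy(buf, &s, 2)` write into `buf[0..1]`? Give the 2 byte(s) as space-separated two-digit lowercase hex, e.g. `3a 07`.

86 08

chan (3b) val=-2 bits=0x6 at bit 0: 0x0006
ver (4b) val=0 bits=0x0 at bit 3: 0x0006
bank (8b) val=17 bits=0x11 at bit 7: 0x0886
lvl (1b) val=0 bits=0x0 at bit 15: 0x0886
word = 0x0886 → little-endian bytes:
  [0]=0x86  [1]=0x08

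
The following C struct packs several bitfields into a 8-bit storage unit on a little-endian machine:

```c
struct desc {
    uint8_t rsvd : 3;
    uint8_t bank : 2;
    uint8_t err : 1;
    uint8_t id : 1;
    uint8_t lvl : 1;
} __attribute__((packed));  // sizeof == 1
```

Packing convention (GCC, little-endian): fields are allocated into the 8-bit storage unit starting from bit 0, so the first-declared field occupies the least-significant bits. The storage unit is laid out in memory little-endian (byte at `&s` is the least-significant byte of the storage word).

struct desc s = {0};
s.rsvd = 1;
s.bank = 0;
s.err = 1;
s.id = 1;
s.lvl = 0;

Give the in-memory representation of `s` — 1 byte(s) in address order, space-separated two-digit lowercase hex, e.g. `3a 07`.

rsvd (3b) val=1 bits=0x1 at bit 0: 0x01
bank (2b) val=0 bits=0x0 at bit 3: 0x01
err (1b) val=1 bits=0x1 at bit 5: 0x21
id (1b) val=1 bits=0x1 at bit 6: 0x61
lvl (1b) val=0 bits=0x0 at bit 7: 0x61
word = 0x61 → little-endian bytes:
  [0]=0x61

61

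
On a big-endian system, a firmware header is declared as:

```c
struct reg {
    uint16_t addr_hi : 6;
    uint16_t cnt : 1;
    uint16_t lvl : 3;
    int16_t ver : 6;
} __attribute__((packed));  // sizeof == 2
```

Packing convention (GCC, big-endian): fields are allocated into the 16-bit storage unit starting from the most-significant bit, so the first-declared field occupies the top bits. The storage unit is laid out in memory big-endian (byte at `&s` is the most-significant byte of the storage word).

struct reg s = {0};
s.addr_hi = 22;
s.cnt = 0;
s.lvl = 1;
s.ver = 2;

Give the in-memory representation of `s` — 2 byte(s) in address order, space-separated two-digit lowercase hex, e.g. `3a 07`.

addr_hi (6b) val=22 bits=0x16 at bit 10: 0x5800
cnt (1b) val=0 bits=0x0 at bit 9: 0x5800
lvl (3b) val=1 bits=0x1 at bit 6: 0x5840
ver (6b) val=2 bits=0x2 at bit 0: 0x5842
word = 0x5842 → big-endian bytes:
  [0]=0x58  [1]=0x42

58 42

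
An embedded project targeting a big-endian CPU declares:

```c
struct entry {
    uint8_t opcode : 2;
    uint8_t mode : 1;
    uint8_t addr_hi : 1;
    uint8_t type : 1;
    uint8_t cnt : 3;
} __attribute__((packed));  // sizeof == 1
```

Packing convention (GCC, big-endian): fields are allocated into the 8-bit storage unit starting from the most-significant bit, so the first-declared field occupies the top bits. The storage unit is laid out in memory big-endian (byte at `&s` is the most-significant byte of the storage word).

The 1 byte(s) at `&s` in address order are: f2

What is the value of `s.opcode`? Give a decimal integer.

3

[0]=0xf2 (big-endian) → word 0xf2
opcode:2 @ bit 6 → (0xf2>>6)&0x3 = 0x3  ←
mode:1 @ bit 5 → (0xf2>>5)&0x1 = 0x1
addr_hi:1 @ bit 4 → (0xf2>>4)&0x1 = 0x1
type:1 @ bit 3 → (0xf2>>3)&0x1 = 0x0
cnt:3 @ bit 0 → (0xf2>>0)&0x7 = 0x2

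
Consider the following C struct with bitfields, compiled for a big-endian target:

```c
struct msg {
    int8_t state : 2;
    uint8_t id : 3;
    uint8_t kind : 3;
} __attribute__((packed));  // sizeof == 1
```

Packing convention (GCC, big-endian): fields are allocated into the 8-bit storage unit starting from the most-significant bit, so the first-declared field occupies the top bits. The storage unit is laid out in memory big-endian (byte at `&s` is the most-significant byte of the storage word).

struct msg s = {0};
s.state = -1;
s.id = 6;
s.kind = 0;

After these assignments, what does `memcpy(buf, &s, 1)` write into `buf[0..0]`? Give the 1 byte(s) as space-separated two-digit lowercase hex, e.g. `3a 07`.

f0

[6+:2] state=-1 & 0x3 = 0x3; word=0xc0
[3+:3] id=6 & 0x7 = 0x6; word=0xf0
[0+:3] kind=0 & 0x7 = 0x0; word=0xf0
word = 0xf0 → big-endian bytes:
  [0]=0xf0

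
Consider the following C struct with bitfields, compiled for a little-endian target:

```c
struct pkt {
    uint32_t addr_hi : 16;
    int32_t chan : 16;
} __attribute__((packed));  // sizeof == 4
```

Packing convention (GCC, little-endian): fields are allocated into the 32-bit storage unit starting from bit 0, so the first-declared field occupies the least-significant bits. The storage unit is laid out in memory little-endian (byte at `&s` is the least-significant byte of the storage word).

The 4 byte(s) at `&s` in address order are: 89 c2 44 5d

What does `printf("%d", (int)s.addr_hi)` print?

49801

[0]=0x89 [1]=0xc2 [2]=0x44 [3]=0x5d (little-endian) → word 0x5d44c289
addr_hi:16 @ bit 0 → (0x5d44c289>>0)&0xffff = 0xc289  ←
chan:16 @ bit 16 → (0x5d44c289>>16)&0xffff = 0x5d44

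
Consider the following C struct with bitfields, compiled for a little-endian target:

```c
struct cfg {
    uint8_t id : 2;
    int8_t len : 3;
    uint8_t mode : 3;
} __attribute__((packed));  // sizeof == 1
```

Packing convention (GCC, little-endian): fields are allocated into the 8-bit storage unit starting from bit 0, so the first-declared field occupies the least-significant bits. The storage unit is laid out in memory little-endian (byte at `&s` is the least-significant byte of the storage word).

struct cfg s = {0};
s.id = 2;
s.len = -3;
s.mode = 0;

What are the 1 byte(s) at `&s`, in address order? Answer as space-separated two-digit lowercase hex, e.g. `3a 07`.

[0+:2] id=2 & 0x3 = 0x2; word=0x02
[2+:3] len=-3 & 0x7 = 0x5; word=0x16
[5+:3] mode=0 & 0x7 = 0x0; word=0x16
word = 0x16 → little-endian bytes:
  [0]=0x16

16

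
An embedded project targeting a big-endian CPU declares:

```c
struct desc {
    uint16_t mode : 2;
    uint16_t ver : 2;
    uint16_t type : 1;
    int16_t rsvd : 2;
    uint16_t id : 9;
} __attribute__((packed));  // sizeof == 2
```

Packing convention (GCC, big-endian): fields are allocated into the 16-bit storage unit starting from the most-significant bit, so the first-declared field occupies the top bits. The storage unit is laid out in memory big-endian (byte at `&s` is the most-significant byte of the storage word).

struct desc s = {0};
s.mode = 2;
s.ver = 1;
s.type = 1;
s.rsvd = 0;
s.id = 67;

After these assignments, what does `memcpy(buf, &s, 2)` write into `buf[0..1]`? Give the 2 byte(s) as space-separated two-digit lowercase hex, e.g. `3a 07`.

98 43

mode:2 = 2 → 0x2 << 14 → word 0x8000
ver:2 = 1 → 0x1 << 12 → word 0x9000
type:1 = 1 → 0x1 << 11 → word 0x9800
rsvd:2 = 0 → 0x0 << 9 → word 0x9800
id:9 = 67 → 0x43 << 0 → word 0x9843
word = 0x9843 → big-endian bytes:
  [0]=0x98  [1]=0x43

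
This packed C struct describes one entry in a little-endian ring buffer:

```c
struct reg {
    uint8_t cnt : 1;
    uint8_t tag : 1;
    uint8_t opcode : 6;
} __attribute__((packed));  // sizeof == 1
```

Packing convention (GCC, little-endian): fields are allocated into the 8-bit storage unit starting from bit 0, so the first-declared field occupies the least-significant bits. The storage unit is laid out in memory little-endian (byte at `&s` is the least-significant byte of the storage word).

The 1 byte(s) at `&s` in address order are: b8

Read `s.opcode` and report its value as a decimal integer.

[0]=0xb8 (little-endian) → word 0xb8
cnt [0+:1] = (word>>0) & 0x1 = 0
tag [1+:1] = (word>>1) & 0x1 = 0
opcode [2+:6] = (word>>2) & 0x3f = 46  ←

46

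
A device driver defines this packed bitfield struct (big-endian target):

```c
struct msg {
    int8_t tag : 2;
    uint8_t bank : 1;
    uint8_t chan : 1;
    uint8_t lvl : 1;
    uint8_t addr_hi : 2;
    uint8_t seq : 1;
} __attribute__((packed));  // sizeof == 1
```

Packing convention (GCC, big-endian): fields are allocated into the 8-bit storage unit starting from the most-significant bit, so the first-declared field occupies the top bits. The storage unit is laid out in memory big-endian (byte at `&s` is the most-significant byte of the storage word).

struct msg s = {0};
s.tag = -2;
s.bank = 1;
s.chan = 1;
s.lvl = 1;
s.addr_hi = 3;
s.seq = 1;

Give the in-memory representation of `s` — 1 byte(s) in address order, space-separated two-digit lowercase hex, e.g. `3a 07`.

bf

[6+:2] tag=-2 & 0x3 = 0x2; word=0x80
[5+:1] bank=1 & 0x1 = 0x1; word=0xa0
[4+:1] chan=1 & 0x1 = 0x1; word=0xb0
[3+:1] lvl=1 & 0x1 = 0x1; word=0xb8
[1+:2] addr_hi=3 & 0x3 = 0x3; word=0xbe
[0+:1] seq=1 & 0x1 = 0x1; word=0xbf
word = 0xbf → big-endian bytes:
  [0]=0xbf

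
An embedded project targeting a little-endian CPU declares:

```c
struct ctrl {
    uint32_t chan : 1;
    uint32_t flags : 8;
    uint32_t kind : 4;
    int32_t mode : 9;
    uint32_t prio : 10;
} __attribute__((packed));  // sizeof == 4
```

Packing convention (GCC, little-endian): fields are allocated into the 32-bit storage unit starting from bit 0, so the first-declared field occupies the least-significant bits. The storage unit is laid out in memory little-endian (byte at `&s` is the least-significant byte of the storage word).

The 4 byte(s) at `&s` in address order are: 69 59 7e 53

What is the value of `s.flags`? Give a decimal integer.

[0]=0x69 [1]=0x59 [2]=0x7e [3]=0x53 (little-endian) → word 0x537e5969
chan [0+:1] = (word>>0) & 0x1 = 1
flags [1+:8] = (word>>1) & 0xff = 180  ←
kind [9+:4] = (word>>9) & 0xf = 12
mode [13+:9] = (word>>13) & 0x1ff = 498
prio [22+:10] = (word>>22) & 0x3ff = 333

180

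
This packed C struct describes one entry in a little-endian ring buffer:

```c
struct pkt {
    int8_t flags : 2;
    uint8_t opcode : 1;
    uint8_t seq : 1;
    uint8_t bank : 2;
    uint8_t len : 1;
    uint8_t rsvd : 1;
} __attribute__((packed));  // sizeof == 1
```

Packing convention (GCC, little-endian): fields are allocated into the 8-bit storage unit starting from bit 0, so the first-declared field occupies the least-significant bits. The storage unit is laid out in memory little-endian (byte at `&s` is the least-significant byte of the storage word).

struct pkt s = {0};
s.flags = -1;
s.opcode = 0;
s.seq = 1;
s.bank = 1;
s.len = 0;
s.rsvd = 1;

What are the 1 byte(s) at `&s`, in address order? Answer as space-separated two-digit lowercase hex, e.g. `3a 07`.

9b

flags (2b) val=-1 bits=0x3 at bit 0: 0x03
opcode (1b) val=0 bits=0x0 at bit 2: 0x03
seq (1b) val=1 bits=0x1 at bit 3: 0x0b
bank (2b) val=1 bits=0x1 at bit 4: 0x1b
len (1b) val=0 bits=0x0 at bit 6: 0x1b
rsvd (1b) val=1 bits=0x1 at bit 7: 0x9b
word = 0x9b → little-endian bytes:
  [0]=0x9b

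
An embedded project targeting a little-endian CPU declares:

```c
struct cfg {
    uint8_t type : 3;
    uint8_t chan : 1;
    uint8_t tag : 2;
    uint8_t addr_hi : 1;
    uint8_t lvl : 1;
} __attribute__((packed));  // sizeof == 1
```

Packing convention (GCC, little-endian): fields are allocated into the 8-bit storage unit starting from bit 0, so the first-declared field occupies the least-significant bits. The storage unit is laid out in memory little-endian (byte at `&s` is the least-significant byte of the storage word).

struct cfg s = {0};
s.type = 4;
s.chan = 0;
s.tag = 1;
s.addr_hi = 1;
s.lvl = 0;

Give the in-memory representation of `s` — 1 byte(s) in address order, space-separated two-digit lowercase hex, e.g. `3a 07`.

54

type (3b) val=4 bits=0x4 at bit 0: 0x04
chan (1b) val=0 bits=0x0 at bit 3: 0x04
tag (2b) val=1 bits=0x1 at bit 4: 0x14
addr_hi (1b) val=1 bits=0x1 at bit 6: 0x54
lvl (1b) val=0 bits=0x0 at bit 7: 0x54
word = 0x54 → little-endian bytes:
  [0]=0x54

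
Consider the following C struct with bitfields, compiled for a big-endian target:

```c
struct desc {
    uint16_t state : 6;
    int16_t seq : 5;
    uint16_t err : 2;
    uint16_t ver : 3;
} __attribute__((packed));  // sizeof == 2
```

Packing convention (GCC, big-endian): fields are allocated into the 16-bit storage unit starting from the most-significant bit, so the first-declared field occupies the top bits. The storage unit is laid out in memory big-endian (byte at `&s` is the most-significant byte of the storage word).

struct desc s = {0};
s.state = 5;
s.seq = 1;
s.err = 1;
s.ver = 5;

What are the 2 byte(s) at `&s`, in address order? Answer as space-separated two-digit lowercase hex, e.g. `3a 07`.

[10+:6] state=5 & 0x3f = 0x5; word=0x1400
[5+:5] seq=1 & 0x1f = 0x1; word=0x1420
[3+:2] err=1 & 0x3 = 0x1; word=0x1428
[0+:3] ver=5 & 0x7 = 0x5; word=0x142d
word = 0x142d → big-endian bytes:
  [0]=0x14  [1]=0x2d

14 2d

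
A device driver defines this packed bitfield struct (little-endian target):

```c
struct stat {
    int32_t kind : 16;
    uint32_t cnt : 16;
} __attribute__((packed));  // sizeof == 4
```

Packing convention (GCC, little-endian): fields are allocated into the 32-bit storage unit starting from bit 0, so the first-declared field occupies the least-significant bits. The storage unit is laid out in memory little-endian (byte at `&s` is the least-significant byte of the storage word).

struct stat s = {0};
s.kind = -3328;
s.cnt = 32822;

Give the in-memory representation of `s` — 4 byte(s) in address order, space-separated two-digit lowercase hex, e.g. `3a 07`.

00 f3 36 80

kind (16b) val=-3328 bits=0xf300 at bit 0: 0x0000f300
cnt (16b) val=32822 bits=0x8036 at bit 16: 0x8036f300
word = 0x8036f300 → little-endian bytes:
  [0]=0x00  [1]=0xf3  [2]=0x36  [3]=0x80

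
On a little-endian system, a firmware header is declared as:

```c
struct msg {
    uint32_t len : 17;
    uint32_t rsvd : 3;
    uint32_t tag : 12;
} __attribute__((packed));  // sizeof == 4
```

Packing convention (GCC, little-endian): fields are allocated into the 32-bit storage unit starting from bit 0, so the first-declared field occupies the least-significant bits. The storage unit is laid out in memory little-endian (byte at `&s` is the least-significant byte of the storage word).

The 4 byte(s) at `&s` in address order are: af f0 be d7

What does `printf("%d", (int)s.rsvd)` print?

[0]=0xaf [1]=0xf0 [2]=0xbe [3]=0xd7 (little-endian) → word 0xd7bef0af
len [0+:17] = (word>>0) & 0x1ffff = 61615
rsvd [17+:3] = (word>>17) & 0x7 = 7  ←
tag [20+:12] = (word>>20) & 0xfff = 3451

7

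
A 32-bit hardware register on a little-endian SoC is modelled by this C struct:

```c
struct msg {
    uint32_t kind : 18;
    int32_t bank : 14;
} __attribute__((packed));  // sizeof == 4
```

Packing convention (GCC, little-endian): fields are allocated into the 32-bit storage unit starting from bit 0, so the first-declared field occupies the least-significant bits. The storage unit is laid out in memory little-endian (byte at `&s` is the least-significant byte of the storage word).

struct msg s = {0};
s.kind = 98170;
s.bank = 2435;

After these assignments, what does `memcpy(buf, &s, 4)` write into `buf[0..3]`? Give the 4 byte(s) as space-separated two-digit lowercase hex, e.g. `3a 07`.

[0+:18] kind=98170 & 0x3ffff = 0x17f7a; word=0x00017f7a
[18+:14] bank=2435 & 0x3fff = 0x983; word=0x260d7f7a
word = 0x260d7f7a → little-endian bytes:
  [0]=0x7a  [1]=0x7f  [2]=0x0d  [3]=0x26

7a 7f 0d 26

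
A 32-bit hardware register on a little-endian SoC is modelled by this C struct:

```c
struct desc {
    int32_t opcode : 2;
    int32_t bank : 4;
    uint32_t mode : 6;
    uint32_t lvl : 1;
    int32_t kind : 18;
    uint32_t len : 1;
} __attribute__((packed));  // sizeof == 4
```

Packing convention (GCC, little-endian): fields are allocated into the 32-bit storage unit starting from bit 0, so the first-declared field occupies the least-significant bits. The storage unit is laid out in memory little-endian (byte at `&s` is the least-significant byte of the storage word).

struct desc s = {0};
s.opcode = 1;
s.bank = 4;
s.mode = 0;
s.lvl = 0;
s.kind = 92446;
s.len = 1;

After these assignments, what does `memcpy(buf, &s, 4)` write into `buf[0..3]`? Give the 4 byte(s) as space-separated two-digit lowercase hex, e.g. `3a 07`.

11 c0 23 ad

[0+:2] opcode=1 & 0x3 = 0x1; word=0x00000001
[2+:4] bank=4 & 0xf = 0x4; word=0x00000011
[6+:6] mode=0 & 0x3f = 0x0; word=0x00000011
[12+:1] lvl=0 & 0x1 = 0x0; word=0x00000011
[13+:18] kind=92446 & 0x3ffff = 0x1691e; word=0x2d23c011
[31+:1] len=1 & 0x1 = 0x1; word=0xad23c011
word = 0xad23c011 → little-endian bytes:
  [0]=0x11  [1]=0xc0  [2]=0x23  [3]=0xad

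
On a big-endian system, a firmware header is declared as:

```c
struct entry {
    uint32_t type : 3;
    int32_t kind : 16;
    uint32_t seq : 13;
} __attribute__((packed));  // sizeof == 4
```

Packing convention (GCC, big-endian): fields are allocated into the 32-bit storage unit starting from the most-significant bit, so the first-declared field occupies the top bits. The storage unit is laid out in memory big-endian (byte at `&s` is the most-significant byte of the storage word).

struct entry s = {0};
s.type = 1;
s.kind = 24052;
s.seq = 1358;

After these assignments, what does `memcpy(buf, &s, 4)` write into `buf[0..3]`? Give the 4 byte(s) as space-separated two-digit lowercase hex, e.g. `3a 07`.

2b be 85 4e

type (3b) val=1 bits=0x1 at bit 29: 0x20000000
kind (16b) val=24052 bits=0x5df4 at bit 13: 0x2bbe8000
seq (13b) val=1358 bits=0x54e at bit 0: 0x2bbe854e
word = 0x2bbe854e → big-endian bytes:
  [0]=0x2b  [1]=0xbe  [2]=0x85  [3]=0x4e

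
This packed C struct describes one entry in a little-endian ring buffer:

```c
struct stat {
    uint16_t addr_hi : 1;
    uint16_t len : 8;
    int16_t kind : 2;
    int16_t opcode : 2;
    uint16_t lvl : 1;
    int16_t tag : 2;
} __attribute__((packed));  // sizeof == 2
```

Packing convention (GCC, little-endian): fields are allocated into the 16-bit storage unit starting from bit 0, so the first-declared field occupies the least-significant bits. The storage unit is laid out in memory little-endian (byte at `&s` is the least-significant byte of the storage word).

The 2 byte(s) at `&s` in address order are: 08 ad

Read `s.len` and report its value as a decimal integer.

132

[0]=0x08 [1]=0xad (little-endian) → word 0xad08
addr_hi [0+:1] = (word>>0) & 0x1 = 0
len [1+:8] = (word>>1) & 0xff = 132  ←
kind [9+:2] = (word>>9) & 0x3 = 2
opcode [11+:2] = (word>>11) & 0x3 = 1
lvl [13+:1] = (word>>13) & 0x1 = 1
tag [14+:2] = (word>>14) & 0x3 = 2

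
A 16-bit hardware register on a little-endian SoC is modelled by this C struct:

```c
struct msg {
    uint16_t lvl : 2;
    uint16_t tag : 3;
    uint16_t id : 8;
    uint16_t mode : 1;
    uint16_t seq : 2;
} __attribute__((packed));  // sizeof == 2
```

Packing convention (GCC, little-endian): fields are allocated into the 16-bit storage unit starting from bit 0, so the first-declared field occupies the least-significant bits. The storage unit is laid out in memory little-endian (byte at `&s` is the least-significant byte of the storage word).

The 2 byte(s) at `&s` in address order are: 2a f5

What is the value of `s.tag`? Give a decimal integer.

[0]=0x2a [1]=0xf5 (little-endian) → word 0xf52a
lvl:2 @ bit 0 → (0xf52a>>0)&0x3 = 0x2
tag:3 @ bit 2 → (0xf52a>>2)&0x7 = 0x2  ←
id:8 @ bit 5 → (0xf52a>>5)&0xff = 0xa9
mode:1 @ bit 13 → (0xf52a>>13)&0x1 = 0x1
seq:2 @ bit 14 → (0xf52a>>14)&0x3 = 0x3

2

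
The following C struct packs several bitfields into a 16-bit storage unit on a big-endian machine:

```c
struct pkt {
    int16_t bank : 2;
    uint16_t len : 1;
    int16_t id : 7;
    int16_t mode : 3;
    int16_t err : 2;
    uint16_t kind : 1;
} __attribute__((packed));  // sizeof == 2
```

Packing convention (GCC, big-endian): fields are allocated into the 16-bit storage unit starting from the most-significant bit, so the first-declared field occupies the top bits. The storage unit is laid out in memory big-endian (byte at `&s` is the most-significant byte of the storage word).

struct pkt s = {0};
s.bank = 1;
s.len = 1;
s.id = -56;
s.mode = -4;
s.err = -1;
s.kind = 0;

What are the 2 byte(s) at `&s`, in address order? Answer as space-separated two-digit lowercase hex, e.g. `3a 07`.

bank (2b) val=1 bits=0x1 at bit 14: 0x4000
len (1b) val=1 bits=0x1 at bit 13: 0x6000
id (7b) val=-56 bits=0x48 at bit 6: 0x7200
mode (3b) val=-4 bits=0x4 at bit 3: 0x7220
err (2b) val=-1 bits=0x3 at bit 1: 0x7226
kind (1b) val=0 bits=0x0 at bit 0: 0x7226
word = 0x7226 → big-endian bytes:
  [0]=0x72  [1]=0x26

72 26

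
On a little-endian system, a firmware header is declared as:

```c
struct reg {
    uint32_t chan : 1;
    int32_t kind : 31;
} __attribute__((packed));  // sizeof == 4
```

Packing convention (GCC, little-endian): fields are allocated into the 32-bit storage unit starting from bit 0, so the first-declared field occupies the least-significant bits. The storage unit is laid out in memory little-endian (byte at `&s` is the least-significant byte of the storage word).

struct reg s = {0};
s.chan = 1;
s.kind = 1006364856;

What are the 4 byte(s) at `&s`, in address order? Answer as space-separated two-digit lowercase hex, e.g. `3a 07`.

[0+:1] chan=1 & 0x1 = 0x1; word=0x00000001
[1+:31] kind=1006364856 & 0x7fffffff = 0x3bfbe8b8; word=0x77f7d171
word = 0x77f7d171 → little-endian bytes:
  [0]=0x71  [1]=0xd1  [2]=0xf7  [3]=0x77

71 d1 f7 77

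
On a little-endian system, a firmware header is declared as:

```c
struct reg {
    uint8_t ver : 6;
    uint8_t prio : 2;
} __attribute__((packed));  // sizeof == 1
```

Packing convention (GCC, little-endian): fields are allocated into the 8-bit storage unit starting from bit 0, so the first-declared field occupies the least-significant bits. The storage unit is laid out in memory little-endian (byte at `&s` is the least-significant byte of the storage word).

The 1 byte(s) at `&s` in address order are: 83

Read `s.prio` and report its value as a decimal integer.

[0]=0x83 (little-endian) → word 0x83
ver:6 @ bit 0 → (0x83>>0)&0x3f = 0x3
prio:2 @ bit 6 → (0x83>>6)&0x3 = 0x2  ←

2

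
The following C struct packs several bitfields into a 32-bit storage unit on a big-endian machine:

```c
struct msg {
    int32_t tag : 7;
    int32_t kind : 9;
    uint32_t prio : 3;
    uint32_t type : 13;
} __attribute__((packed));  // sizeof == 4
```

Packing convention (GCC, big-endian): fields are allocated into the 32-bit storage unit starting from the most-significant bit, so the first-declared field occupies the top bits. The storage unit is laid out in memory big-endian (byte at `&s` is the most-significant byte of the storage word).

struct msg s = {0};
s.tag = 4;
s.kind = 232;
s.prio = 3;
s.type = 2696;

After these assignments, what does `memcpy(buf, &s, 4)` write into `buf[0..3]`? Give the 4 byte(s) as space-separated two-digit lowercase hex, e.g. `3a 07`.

[25+:7] tag=4 & 0x7f = 0x4; word=0x08000000
[16+:9] kind=232 & 0x1ff = 0xe8; word=0x08e80000
[13+:3] prio=3 & 0x7 = 0x3; word=0x08e86000
[0+:13] type=2696 & 0x1fff = 0xa88; word=0x08e86a88
word = 0x08e86a88 → big-endian bytes:
  [0]=0x08  [1]=0xe8  [2]=0x6a  [3]=0x88

08 e8 6a 88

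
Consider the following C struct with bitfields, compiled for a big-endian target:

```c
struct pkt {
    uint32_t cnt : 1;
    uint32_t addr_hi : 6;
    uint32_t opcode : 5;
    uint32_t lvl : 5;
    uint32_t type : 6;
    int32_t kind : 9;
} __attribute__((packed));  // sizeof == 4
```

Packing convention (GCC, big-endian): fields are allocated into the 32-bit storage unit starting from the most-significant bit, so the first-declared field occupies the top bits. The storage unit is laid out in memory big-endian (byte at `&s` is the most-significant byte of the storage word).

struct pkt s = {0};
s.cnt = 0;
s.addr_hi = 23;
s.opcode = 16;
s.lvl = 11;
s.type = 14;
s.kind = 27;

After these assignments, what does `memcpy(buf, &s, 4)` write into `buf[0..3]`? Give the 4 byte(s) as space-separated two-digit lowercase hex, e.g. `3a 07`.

cnt (1b) val=0 bits=0x0 at bit 31: 0x00000000
addr_hi (6b) val=23 bits=0x17 at bit 25: 0x2e000000
opcode (5b) val=16 bits=0x10 at bit 20: 0x2f000000
lvl (5b) val=11 bits=0xb at bit 15: 0x2f058000
type (6b) val=14 bits=0xe at bit 9: 0x2f059c00
kind (9b) val=27 bits=0x1b at bit 0: 0x2f059c1b
word = 0x2f059c1b → big-endian bytes:
  [0]=0x2f  [1]=0x05  [2]=0x9c  [3]=0x1b

2f 05 9c 1b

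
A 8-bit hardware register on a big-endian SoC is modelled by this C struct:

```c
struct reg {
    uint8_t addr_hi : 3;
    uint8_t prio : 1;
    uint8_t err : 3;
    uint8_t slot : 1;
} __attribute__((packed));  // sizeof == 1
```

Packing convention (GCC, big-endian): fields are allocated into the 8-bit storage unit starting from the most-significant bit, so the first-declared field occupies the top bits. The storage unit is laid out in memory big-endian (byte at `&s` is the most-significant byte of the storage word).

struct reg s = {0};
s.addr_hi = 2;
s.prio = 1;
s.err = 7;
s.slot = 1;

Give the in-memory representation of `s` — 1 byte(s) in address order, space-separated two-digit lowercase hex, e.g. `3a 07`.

5f

addr_hi:3 = 2 → 0x2 << 5 → word 0x40
prio:1 = 1 → 0x1 << 4 → word 0x50
err:3 = 7 → 0x7 << 1 → word 0x5e
slot:1 = 1 → 0x1 << 0 → word 0x5f
word = 0x5f → big-endian bytes:
  [0]=0x5f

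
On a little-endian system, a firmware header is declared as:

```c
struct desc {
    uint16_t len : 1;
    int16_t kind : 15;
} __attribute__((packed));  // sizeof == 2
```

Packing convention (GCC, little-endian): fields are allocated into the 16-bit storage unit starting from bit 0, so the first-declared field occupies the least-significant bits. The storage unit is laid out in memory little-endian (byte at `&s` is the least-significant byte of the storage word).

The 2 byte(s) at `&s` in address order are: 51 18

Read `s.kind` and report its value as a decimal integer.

3112

[0]=0x51 [1]=0x18 (little-endian) → word 0x1851
len [0+:1] = (word>>0) & 0x1 = 1
kind [1+:15] = (word>>1) & 0x7fff = 3112  ←
kind signed 15b, MSB=0: value = 3112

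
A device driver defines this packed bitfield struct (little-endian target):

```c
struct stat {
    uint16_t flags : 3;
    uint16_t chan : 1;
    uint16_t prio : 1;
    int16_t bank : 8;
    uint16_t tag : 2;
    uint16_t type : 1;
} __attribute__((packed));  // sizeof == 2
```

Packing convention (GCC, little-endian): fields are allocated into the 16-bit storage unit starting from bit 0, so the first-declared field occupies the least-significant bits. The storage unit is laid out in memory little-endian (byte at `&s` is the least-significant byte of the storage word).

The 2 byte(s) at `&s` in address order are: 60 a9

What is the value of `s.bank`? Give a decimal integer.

75

[0]=0x60 [1]=0xa9 (little-endian) → word 0xa960
flags [0+:3] = (word>>0) & 0x7 = 0
chan [3+:1] = (word>>3) & 0x1 = 0
prio [4+:1] = (word>>4) & 0x1 = 0
bank [5+:8] = (word>>5) & 0xff = 75  ←
tag [13+:2] = (word>>13) & 0x3 = 1
type [15+:1] = (word>>15) & 0x1 = 1
bank signed 8b, MSB=0: value = 75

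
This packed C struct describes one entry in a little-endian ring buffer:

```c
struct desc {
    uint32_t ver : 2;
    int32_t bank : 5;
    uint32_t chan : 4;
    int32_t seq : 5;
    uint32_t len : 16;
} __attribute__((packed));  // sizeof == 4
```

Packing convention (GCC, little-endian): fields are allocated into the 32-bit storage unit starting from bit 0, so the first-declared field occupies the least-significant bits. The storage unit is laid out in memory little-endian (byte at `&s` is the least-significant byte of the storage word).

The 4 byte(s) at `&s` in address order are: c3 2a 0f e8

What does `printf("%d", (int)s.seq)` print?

5

[0]=0xc3 [1]=0x2a [2]=0x0f [3]=0xe8 (little-endian) → word 0xe80f2ac3
ver:2 @ bit 0 → (0xe80f2ac3>>0)&0x3 = 0x3
bank:5 @ bit 2 → (0xe80f2ac3>>2)&0x1f = 0x10
chan:4 @ bit 7 → (0xe80f2ac3>>7)&0xf = 0x5
seq:5 @ bit 11 → (0xe80f2ac3>>11)&0x1f = 0x5  ←
len:16 @ bit 16 → (0xe80f2ac3>>16)&0xffff = 0xe80f
seq signed 5b, MSB=0: value = 5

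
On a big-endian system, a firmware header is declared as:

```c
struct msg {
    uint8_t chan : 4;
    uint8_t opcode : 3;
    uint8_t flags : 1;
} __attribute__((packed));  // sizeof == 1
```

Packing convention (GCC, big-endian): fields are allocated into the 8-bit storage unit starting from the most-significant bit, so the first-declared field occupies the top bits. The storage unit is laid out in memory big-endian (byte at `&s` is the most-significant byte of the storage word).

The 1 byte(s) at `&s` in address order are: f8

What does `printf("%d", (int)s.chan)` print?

15

[0]=0xf8 (big-endian) → word 0xf8
chan:4 @ bit 4 → (0xf8>>4)&0xf = 0xf  ←
opcode:3 @ bit 1 → (0xf8>>1)&0x7 = 0x4
flags:1 @ bit 0 → (0xf8>>0)&0x1 = 0x0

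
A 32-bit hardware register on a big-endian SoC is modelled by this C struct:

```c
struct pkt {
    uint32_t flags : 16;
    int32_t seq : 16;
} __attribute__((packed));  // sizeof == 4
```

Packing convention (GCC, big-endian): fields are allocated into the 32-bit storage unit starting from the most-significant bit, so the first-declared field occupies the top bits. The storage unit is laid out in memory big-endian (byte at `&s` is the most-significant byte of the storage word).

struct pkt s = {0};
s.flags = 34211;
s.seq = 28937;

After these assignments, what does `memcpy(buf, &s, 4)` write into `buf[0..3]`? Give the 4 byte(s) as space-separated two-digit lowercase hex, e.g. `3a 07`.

flags (16b) val=34211 bits=0x85a3 at bit 16: 0x85a30000
seq (16b) val=28937 bits=0x7109 at bit 0: 0x85a37109
word = 0x85a37109 → big-endian bytes:
  [0]=0x85  [1]=0xa3  [2]=0x71  [3]=0x09

85 a3 71 09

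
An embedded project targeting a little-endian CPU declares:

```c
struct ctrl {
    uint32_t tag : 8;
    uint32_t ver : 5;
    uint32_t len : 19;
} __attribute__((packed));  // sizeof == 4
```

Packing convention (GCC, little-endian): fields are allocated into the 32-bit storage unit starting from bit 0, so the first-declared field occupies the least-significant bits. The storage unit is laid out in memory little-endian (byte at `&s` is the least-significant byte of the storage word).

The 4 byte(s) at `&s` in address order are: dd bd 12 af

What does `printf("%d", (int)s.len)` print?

[0]=0xdd [1]=0xbd [2]=0x12 [3]=0xaf (little-endian) → word 0xaf12bddd
tag [0+:8] = (word>>0) & 0xff = 221
ver [8+:5] = (word>>8) & 0x1f = 29
len [13+:19] = (word>>13) & 0x7ffff = 358549  ←

358549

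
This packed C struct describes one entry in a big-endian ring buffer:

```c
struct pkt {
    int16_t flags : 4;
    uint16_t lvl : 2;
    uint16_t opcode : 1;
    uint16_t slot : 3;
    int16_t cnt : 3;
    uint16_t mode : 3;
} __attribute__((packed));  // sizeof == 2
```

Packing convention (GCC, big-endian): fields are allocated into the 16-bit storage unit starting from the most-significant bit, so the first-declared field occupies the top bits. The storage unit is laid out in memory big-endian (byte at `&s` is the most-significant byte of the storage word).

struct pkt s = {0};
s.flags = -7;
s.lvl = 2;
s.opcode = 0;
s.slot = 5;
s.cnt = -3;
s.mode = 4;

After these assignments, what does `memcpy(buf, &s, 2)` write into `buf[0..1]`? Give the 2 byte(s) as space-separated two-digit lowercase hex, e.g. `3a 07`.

99 6c

[12+:4] flags=-7 & 0xf = 0x9; word=0x9000
[10+:2] lvl=2 & 0x3 = 0x2; word=0x9800
[9+:1] opcode=0 & 0x1 = 0x0; word=0x9800
[6+:3] slot=5 & 0x7 = 0x5; word=0x9940
[3+:3] cnt=-3 & 0x7 = 0x5; word=0x9968
[0+:3] mode=4 & 0x7 = 0x4; word=0x996c
word = 0x996c → big-endian bytes:
  [0]=0x99  [1]=0x6c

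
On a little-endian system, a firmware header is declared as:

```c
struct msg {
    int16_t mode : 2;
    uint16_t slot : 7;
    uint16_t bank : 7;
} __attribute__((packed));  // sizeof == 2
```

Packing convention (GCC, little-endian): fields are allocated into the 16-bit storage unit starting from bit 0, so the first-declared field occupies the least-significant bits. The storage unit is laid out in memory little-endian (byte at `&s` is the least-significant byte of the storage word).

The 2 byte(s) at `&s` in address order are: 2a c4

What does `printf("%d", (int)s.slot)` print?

10

[0]=0x2a [1]=0xc4 (little-endian) → word 0xc42a
mode [0+:2] = (word>>0) & 0x3 = 2
slot [2+:7] = (word>>2) & 0x7f = 10  ←
bank [9+:7] = (word>>9) & 0x7f = 98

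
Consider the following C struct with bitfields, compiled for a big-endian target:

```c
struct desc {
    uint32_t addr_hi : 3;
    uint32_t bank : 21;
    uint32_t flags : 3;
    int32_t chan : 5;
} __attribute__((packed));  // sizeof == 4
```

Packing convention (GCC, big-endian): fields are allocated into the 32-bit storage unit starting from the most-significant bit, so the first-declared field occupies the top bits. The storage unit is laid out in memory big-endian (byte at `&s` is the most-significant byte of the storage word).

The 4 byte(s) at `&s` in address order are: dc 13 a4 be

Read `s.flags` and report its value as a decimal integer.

[0]=0xdc [1]=0x13 [2]=0xa4 [3]=0xbe (big-endian) → word 0xdc13a4be
addr_hi [29+:3] = (word>>29) & 0x7 = 6
bank [8+:21] = (word>>8) & 0x1fffff = 1840036
flags [5+:3] = (word>>5) & 0x7 = 5  ←
chan [0+:5] = (word>>0) & 0x1f = 30

5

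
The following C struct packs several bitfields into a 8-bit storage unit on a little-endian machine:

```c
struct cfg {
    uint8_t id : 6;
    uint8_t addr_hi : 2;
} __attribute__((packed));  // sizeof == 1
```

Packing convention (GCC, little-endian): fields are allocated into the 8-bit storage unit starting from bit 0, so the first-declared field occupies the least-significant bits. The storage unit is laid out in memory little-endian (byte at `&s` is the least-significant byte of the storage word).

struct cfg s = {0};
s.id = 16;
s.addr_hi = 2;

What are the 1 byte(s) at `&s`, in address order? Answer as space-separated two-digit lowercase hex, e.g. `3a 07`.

90

id:6 = 16 → 0x10 << 0 → word 0x10
addr_hi:2 = 2 → 0x2 << 6 → word 0x90
word = 0x90 → little-endian bytes:
  [0]=0x90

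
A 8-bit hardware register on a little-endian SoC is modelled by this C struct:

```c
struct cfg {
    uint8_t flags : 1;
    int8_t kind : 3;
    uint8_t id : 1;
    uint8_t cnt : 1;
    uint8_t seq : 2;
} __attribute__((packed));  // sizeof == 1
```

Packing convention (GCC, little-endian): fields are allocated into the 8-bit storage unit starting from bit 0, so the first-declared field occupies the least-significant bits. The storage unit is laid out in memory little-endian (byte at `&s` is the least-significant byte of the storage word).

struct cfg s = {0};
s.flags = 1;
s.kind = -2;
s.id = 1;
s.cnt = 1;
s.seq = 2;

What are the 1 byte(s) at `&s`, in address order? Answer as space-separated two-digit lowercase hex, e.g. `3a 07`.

bd

flags (1b) val=1 bits=0x1 at bit 0: 0x01
kind (3b) val=-2 bits=0x6 at bit 1: 0x0d
id (1b) val=1 bits=0x1 at bit 4: 0x1d
cnt (1b) val=1 bits=0x1 at bit 5: 0x3d
seq (2b) val=2 bits=0x2 at bit 6: 0xbd
word = 0xbd → little-endian bytes:
  [0]=0xbd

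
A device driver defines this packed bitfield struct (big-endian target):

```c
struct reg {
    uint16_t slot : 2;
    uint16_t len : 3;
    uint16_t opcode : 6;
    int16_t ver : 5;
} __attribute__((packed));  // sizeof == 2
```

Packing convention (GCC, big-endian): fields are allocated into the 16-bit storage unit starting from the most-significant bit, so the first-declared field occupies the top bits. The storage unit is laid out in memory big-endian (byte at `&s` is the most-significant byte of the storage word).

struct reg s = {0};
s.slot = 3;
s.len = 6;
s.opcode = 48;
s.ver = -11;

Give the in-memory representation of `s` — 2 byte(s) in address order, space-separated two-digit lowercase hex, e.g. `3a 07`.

f6 15

slot:2 = 3 → 0x3 << 14 → word 0xc000
len:3 = 6 → 0x6 << 11 → word 0xf000
opcode:6 = 48 → 0x30 << 5 → word 0xf600
ver:5 = -11 → 0x15 << 0 → word 0xf615
word = 0xf615 → big-endian bytes:
  [0]=0xf6  [1]=0x15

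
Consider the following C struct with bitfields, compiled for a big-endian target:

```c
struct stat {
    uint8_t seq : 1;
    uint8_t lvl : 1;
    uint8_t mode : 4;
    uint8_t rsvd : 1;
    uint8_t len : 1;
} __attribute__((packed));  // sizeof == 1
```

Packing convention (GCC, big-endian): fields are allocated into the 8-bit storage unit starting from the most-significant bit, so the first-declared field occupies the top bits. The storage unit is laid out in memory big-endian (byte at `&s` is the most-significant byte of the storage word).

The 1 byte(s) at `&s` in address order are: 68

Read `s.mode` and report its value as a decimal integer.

10

[0]=0x68 (big-endian) → word 0x68
seq [7+:1] = (word>>7) & 0x1 = 0
lvl [6+:1] = (word>>6) & 0x1 = 1
mode [2+:4] = (word>>2) & 0xf = 10  ←
rsvd [1+:1] = (word>>1) & 0x1 = 0
len [0+:1] = (word>>0) & 0x1 = 0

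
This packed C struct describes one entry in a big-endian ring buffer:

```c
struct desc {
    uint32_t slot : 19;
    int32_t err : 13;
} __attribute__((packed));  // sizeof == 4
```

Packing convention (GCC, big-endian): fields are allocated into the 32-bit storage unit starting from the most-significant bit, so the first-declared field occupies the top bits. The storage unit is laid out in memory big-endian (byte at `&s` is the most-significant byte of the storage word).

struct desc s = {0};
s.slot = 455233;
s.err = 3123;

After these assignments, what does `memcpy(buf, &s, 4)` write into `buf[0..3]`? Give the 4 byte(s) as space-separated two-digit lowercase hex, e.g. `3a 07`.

de 48 2c 33

slot:19 = 455233 → 0x6f241 << 13 → word 0xde482000
err:13 = 3123 → 0xc33 << 0 → word 0xde482c33
word = 0xde482c33 → big-endian bytes:
  [0]=0xde  [1]=0x48  [2]=0x2c  [3]=0x33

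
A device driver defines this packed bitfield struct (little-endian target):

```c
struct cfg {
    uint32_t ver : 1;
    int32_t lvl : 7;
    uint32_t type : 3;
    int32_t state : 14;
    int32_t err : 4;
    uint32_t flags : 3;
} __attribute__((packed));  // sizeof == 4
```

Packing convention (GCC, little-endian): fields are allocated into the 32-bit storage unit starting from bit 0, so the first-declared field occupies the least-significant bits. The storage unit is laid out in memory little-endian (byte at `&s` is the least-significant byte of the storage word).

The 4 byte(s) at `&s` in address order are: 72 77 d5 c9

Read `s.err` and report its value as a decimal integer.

[0]=0x72 [1]=0x77 [2]=0xd5 [3]=0xc9 (little-endian) → word 0xc9d57772
ver [0+:1] = (word>>0) & 0x1 = 0
lvl [1+:7] = (word>>1) & 0x7f = 57
type [8+:3] = (word>>8) & 0x7 = 7
state [11+:14] = (word>>11) & 0x3fff = 15022
err [25+:4] = (word>>25) & 0xf = 4  ←
flags [29+:3] = (word>>29) & 0x7 = 6
err signed 4b, MSB=0: value = 4

4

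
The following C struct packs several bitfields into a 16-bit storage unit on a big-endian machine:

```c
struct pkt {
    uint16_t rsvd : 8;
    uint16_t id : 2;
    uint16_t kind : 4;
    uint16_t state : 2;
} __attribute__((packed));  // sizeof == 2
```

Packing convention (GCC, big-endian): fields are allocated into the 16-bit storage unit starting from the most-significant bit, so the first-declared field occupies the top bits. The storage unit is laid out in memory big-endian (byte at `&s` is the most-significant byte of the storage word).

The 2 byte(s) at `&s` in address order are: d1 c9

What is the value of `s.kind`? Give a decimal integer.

2

[0]=0xd1 [1]=0xc9 (big-endian) → word 0xd1c9
rsvd:8 @ bit 8 → (0xd1c9>>8)&0xff = 0xd1
id:2 @ bit 6 → (0xd1c9>>6)&0x3 = 0x3
kind:4 @ bit 2 → (0xd1c9>>2)&0xf = 0x2  ←
state:2 @ bit 0 → (0xd1c9>>0)&0x3 = 0x1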